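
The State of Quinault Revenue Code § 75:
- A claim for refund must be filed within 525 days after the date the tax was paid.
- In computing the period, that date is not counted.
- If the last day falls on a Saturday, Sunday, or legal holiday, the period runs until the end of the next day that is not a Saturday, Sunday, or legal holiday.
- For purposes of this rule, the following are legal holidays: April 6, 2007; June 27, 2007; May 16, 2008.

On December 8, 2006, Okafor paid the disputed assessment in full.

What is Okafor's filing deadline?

525 days after December 8, 2006 is May 16, 2008.
May 16, 2008 is a listed holiday; May 17, 2008 is Saturday; May 18, 2008 is Sunday. The next qualifying day is May 19, 2008.

May 19, 2008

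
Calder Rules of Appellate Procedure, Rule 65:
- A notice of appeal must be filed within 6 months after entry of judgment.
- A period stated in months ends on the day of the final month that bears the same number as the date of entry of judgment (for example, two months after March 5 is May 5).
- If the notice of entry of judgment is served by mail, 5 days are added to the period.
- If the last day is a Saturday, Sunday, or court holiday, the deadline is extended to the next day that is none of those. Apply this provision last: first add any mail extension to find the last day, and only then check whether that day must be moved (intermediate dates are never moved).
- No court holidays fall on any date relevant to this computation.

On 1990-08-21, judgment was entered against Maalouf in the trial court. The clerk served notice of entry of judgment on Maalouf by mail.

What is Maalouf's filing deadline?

6 months after 1990-08-21 is February 21, 1991.
Service was by mail, adding 5 days: February 21, 1991 + 5 days = February 26, 1991.
February 26, 1991 is a Tuesday and not a court holiday, so no extension applies.

February 26, 1991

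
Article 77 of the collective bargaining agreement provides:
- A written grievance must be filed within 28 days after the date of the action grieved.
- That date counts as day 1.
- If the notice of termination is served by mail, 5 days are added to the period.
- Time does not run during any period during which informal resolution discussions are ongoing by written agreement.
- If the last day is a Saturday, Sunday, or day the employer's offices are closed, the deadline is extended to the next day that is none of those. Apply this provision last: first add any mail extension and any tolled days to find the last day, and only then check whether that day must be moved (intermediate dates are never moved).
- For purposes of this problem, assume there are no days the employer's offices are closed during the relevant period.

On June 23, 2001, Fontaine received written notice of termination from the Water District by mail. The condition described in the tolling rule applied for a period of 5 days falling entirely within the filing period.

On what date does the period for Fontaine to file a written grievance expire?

Counting June 23, 2001 as day 1, day 28 is July 20, 2001.
Service was by mail, adding 5 days: July 20, 2001 + 5 days = July 25, 2001.
Tolling adds 5 days: July 25, 2001 + 5 days = July 30, 2001.
July 30, 2001 is a Monday and not a day the employer's offices are closed, so no extension applies.

July 30, 2001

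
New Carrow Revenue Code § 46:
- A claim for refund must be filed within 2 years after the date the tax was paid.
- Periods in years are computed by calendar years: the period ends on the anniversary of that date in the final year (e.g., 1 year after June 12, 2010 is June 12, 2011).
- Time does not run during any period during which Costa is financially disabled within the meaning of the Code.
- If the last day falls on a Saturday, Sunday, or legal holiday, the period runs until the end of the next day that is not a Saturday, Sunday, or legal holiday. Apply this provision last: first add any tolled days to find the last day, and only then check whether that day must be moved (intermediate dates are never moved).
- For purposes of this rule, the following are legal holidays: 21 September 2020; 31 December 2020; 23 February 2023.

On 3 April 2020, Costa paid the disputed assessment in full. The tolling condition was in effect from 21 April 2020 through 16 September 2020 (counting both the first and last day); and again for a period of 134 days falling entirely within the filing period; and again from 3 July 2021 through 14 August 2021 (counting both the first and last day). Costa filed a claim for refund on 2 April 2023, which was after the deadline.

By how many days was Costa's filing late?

2 years after 3 April 2020 is April 3, 2022.
From April 21, 2020 through September 16, 2020 inclusive is 149 days; tolling adds 149 days: April 3, 2022 + 149 days = August 30, 2022.
Tolling adds 134 days: August 30, 2022 + 134 days = January 11, 2023.
From July 3, 2021 through August 14, 2021 inclusive is 43 days; tolling adds 43 days: January 11, 2023 + 43 days = February 23, 2023.
February 23, 2023 is a listed holiday. The next qualifying day is February 24, 2023.
The deadline is February 24, 2023; from February 24, 2023 to April 2, 2023 is 37 days.

37 days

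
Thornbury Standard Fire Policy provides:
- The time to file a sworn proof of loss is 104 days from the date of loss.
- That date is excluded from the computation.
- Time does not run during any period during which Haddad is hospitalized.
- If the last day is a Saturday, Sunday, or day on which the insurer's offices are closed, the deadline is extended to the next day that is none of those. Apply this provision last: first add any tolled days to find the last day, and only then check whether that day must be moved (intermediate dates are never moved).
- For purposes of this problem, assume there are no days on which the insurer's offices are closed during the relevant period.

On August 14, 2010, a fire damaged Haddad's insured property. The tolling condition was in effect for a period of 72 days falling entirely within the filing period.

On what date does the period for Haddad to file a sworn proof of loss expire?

February 7, 2011

104 days after August 14, 2010 is November 26, 2010.
Tolling adds 72 days: November 26, 2010 + 72 days = February 6, 2011.
February 6, 2011 is Sunday. The next qualifying day is February 7, 2011.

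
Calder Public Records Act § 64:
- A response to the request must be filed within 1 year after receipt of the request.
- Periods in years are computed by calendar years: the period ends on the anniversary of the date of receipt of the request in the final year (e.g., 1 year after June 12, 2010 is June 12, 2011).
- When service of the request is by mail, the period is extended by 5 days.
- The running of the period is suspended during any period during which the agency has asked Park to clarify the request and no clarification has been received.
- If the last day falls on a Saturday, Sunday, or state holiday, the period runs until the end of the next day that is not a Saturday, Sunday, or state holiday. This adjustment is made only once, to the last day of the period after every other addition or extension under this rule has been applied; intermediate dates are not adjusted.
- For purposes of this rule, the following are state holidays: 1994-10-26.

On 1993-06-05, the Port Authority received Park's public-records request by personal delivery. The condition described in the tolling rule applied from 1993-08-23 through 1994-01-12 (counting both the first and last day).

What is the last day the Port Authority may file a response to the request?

October 27, 1994

1 year after 1993-06-05 is June 5, 1994.
Service was not by mail, so no mail extension applies.
From August 23, 1993 through January 12, 1994 inclusive is 143 days; tolling adds 143 days: June 5, 1994 + 143 days = October 26, 1994.
October 26, 1994 is a listed holiday. The next qualifying day is October 27, 1994.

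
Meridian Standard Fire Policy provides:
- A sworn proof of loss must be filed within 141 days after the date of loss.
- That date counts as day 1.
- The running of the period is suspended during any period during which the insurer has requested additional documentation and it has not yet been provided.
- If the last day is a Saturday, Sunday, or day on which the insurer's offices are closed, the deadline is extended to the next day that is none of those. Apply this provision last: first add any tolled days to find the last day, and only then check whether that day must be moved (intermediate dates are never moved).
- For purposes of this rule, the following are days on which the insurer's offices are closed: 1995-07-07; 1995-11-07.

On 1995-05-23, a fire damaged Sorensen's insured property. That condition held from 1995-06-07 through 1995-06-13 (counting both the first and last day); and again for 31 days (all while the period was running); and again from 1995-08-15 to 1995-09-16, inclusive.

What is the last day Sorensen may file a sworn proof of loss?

December 20, 1995

Counting 1995-05-23 as day 1, day 141 is October 10, 1995.
From June 7, 1995 through June 13, 1995 inclusive is 7 days; tolling adds 7 days: October 10, 1995 + 7 days = October 17, 1995.
Tolling adds 31 days: October 17, 1995 + 31 days = November 17, 1995.
From August 15, 1995 through September 16, 1995 inclusive is 33 days; tolling adds 33 days: November 17, 1995 + 33 days = December 20, 1995.
December 20, 1995 is a Wednesday and not a day on which the insurer's offices are closed, so no extension applies.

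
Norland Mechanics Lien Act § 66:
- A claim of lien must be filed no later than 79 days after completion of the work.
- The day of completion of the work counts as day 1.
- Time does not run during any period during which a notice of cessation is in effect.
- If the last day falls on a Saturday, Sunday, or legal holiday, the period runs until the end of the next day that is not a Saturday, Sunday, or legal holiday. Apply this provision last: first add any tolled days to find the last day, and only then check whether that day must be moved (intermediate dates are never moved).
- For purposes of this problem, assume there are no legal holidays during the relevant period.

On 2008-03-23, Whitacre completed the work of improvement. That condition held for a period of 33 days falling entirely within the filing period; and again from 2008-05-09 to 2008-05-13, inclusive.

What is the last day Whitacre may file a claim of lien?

Counting 2008-03-23 as day 1, day 79 is June 9, 2008.
Tolling adds 33 days: June 9, 2008 + 33 days = July 12, 2008.
From May 9, 2008 through May 13, 2008 inclusive is 5 days; tolling adds 5 days: July 12, 2008 + 5 days = July 17, 2008.
July 17, 2008 is a Thursday and not a legal holiday, so no extension applies.

July 17, 2008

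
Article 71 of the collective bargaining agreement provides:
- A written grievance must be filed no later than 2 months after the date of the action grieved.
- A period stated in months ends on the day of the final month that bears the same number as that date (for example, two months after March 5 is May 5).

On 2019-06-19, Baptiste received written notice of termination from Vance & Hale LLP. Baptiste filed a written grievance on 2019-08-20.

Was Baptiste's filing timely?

2 months after 2019-06-19 is August 19, 2019.
The deadline is August 19, 2019; the filing on August 20, 2019 is after that date.

No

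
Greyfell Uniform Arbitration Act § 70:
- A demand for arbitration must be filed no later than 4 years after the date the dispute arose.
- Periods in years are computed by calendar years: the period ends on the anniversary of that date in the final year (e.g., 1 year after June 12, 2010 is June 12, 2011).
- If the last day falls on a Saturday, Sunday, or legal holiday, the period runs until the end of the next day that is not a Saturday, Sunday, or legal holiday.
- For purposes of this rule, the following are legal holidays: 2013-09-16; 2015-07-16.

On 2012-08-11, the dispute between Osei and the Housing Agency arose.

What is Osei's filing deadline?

August 11, 2016

4 years after 2012-08-11 is August 11, 2016.
August 11, 2016 is a Thursday and not a legal holiday, so no extension applies.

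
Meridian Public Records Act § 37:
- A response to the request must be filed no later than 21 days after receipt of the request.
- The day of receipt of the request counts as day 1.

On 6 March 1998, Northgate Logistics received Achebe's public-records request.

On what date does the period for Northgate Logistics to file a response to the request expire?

Counting 6 March 1998 as day 1, day 21 is March 26, 1998.

March 26, 1998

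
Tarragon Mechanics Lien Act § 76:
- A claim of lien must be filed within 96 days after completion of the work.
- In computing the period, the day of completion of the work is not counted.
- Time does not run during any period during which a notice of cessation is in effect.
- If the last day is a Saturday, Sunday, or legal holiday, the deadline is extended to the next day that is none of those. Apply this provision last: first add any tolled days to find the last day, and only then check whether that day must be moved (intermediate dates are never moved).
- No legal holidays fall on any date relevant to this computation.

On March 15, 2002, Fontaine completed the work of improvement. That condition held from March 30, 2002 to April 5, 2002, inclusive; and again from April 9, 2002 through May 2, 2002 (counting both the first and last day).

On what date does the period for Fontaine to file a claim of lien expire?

96 days after March 15, 2002 is June 19, 2002.
From March 30, 2002 through April 5, 2002 inclusive is 7 days; tolling adds 7 days: June 19, 2002 + 7 days = June 26, 2002.
From April 9, 2002 through May 2, 2002 inclusive is 24 days; tolling adds 24 days: June 26, 2002 + 24 days = July 20, 2002.
July 20, 2002 is Saturday; July 21, 2002 is Sunday. The next qualifying day is July 22, 2002.

July 22, 2002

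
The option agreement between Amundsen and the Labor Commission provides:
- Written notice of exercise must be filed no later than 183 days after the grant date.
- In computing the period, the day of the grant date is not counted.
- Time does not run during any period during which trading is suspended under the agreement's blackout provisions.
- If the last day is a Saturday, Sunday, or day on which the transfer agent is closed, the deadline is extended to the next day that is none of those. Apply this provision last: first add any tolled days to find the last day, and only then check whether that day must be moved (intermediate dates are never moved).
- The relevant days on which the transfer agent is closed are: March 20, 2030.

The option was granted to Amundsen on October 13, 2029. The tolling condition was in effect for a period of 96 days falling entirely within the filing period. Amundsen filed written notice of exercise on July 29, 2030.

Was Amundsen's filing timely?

183 days after October 13, 2029 is April 14, 2030.
Tolling adds 96 days: April 14, 2030 + 96 days = July 19, 2030.
July 19, 2030 is a Friday and not a day on which the transfer agent is closed, so no extension applies.
The deadline is July 19, 2030; the filing on July 29, 2030 is after that date.

No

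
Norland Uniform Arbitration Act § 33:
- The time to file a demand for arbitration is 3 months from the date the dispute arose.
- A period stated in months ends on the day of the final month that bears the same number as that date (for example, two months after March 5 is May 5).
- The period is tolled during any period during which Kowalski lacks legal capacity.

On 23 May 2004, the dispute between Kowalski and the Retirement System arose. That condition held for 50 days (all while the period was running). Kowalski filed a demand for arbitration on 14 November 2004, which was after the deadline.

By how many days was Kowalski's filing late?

33 days

3 months after 23 May 2004 is August 23, 2004.
Tolling adds 50 days: August 23, 2004 + 50 days = October 12, 2004.
The deadline is October 12, 2004; from October 12, 2004 to November 14, 2004 is 33 days.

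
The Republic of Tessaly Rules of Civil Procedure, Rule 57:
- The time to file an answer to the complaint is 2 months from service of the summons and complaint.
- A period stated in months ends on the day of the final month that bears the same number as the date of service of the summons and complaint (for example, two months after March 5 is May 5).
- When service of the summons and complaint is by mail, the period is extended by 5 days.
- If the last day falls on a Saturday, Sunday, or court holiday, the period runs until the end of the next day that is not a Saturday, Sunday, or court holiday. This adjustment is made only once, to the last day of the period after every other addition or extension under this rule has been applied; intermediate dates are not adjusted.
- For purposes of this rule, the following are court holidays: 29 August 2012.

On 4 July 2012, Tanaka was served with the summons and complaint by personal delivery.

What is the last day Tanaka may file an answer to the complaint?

September 4, 2012

2 months after 4 July 2012 is September 4, 2012.
Service was not by mail, so no mail extension applies.
September 4, 2012 is a Tuesday and not a court holiday, so no extension applies.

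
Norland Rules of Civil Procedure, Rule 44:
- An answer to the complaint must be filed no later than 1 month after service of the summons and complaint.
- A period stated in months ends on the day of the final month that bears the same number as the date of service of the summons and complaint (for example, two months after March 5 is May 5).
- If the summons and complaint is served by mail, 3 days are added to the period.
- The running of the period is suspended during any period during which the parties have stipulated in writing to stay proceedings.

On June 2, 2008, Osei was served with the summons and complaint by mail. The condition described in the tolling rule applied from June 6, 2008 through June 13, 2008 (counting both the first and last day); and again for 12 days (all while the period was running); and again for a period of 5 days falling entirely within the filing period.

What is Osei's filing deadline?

1 month after June 2, 2008 is July 2, 2008.
Service was by mail, adding 3 days: July 2, 2008 + 3 days = July 5, 2008.
From June 6, 2008 through June 13, 2008 inclusive is 8 days; tolling adds 8 days: July 5, 2008 + 8 days = July 13, 2008.
Tolling adds 12 days: July 13, 2008 + 12 days = July 25, 2008.
Tolling adds 5 days: July 25, 2008 + 5 days = July 30, 2008.

July 30, 2008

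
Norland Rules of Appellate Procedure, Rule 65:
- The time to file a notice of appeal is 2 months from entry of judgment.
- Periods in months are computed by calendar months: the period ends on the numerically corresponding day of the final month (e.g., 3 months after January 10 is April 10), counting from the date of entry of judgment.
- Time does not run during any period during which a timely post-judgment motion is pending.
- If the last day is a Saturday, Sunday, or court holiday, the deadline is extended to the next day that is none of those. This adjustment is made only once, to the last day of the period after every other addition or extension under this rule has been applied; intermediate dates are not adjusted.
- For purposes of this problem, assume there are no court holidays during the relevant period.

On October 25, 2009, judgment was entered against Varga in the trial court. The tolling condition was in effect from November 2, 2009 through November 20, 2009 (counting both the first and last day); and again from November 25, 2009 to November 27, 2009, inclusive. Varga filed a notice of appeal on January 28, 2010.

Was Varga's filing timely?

2 months after October 25, 2009 is December 25, 2009.
From November 2, 2009 through November 20, 2009 inclusive is 19 days; tolling adds 19 days: December 25, 2009 + 19 days = January 13, 2010.
From November 25, 2009 through November 27, 2009 inclusive is 3 days; tolling adds 3 days: January 13, 2010 + 3 days = January 16, 2010.
January 16, 2010 is Saturday; January 17, 2010 is Sunday. The next qualifying day is January 18, 2010.
The deadline is January 18, 2010; the filing on January 28, 2010 is after that date.

No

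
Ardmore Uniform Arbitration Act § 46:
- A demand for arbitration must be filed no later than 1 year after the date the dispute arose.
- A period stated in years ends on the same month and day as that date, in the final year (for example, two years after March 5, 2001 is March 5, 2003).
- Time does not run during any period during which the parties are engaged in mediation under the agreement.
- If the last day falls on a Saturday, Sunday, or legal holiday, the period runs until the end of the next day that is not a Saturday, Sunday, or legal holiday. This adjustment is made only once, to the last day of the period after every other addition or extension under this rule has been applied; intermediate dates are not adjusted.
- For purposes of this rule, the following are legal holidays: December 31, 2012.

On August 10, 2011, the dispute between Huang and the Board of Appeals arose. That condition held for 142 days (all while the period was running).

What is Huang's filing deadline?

1 year after August 10, 2011 is August 10, 2012.
Tolling adds 142 days: August 10, 2012 + 142 days = December 30, 2012.
December 30, 2012 is Sunday; December 31, 2012 is a listed holiday. The next qualifying day is January 1, 2013.

January 1, 2013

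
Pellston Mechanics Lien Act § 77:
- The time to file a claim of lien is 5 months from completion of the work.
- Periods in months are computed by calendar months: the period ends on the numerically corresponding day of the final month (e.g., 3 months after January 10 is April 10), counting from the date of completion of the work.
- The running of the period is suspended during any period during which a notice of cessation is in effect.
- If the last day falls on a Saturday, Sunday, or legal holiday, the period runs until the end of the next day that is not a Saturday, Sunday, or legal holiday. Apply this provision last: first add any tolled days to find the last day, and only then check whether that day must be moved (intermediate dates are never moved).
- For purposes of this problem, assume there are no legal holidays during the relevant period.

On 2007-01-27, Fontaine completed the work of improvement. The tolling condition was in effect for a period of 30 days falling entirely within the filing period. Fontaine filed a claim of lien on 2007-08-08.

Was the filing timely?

No

5 months after 2007-01-27 is June 27, 2007.
Tolling adds 30 days: June 27, 2007 + 30 days = July 27, 2007.
July 27, 2007 is a Friday and not a legal holiday, so no extension applies.
The deadline is July 27, 2007; the filing on August 8, 2007 is after that date.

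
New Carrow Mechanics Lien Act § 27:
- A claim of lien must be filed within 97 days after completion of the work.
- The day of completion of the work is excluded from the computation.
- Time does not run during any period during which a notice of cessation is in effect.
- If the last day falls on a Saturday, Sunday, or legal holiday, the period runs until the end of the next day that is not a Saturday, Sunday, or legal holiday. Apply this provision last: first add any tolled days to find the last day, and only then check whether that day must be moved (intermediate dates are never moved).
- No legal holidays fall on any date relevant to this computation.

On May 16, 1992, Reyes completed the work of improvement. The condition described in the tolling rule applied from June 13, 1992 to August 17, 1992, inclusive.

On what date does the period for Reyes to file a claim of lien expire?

October 26, 1992

97 days after May 16, 1992 is August 21, 1992.
From June 13, 1992 through August 17, 1992 inclusive is 66 days; tolling adds 66 days: August 21, 1992 + 66 days = October 26, 1992.
October 26, 1992 is a Monday and not a legal holiday, so no extension applies.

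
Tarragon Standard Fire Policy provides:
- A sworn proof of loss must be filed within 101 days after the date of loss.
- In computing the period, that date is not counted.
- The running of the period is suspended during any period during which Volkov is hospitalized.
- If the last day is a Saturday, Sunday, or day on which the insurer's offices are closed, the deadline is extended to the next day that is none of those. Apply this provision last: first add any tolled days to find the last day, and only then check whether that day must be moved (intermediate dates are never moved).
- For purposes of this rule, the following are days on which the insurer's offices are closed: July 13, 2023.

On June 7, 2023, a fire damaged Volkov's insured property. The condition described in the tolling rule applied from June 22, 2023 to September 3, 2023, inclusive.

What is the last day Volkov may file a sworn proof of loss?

101 days after June 7, 2023 is September 16, 2023.
From June 22, 2023 through September 3, 2023 inclusive is 74 days; tolling adds 74 days: September 16, 2023 + 74 days = November 29, 2023.
November 29, 2023 is a Wednesday and not a day on which the insurer's offices are closed, so no extension applies.

November 29, 2023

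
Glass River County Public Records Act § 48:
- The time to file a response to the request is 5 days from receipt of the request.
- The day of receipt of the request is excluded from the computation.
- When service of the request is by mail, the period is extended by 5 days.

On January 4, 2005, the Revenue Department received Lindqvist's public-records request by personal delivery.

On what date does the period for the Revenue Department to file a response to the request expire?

5 days after January 4, 2005 is January 9, 2005.
Service was not by mail, so no mail extension applies.

January 9, 2005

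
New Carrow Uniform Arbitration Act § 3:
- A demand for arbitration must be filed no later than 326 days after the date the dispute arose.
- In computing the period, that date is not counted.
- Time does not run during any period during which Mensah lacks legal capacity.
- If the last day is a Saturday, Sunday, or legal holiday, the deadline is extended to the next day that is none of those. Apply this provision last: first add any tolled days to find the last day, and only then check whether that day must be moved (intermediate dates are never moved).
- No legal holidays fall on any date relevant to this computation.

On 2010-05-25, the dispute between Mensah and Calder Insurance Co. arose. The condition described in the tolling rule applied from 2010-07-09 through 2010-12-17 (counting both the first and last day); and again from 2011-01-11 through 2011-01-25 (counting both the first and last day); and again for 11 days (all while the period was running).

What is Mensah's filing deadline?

October 21, 2011

326 days after 2010-05-25 is April 16, 2011.
From July 9, 2010 through December 17, 2010 inclusive is 162 days; tolling adds 162 days: April 16, 2011 + 162 days = September 25, 2011.
From January 11, 2011 through January 25, 2011 inclusive is 15 days; tolling adds 15 days: September 25, 2011 + 15 days = October 10, 2011.
Tolling adds 11 days: October 10, 2011 + 11 days = October 21, 2011.
October 21, 2011 is a Friday and not a legal holiday, so no extension applies.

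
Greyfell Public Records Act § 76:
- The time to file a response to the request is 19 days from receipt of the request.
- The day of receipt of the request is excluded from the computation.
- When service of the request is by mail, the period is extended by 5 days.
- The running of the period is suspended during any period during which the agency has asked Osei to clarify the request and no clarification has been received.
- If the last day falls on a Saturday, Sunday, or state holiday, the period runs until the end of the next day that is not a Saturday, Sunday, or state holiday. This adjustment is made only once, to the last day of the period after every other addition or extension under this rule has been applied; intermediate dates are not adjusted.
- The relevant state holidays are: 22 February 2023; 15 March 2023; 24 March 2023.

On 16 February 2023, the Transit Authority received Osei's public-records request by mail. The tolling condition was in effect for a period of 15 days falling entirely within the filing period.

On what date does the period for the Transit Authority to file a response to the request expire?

March 27, 2023

19 days after 16 February 2023 is March 7, 2023.
Service was by mail, adding 5 days: March 7, 2023 + 5 days = March 12, 2023.
Tolling adds 15 days: March 12, 2023 + 15 days = March 27, 2023.
March 27, 2023 is a Monday and not a state holiday, so no extension applies.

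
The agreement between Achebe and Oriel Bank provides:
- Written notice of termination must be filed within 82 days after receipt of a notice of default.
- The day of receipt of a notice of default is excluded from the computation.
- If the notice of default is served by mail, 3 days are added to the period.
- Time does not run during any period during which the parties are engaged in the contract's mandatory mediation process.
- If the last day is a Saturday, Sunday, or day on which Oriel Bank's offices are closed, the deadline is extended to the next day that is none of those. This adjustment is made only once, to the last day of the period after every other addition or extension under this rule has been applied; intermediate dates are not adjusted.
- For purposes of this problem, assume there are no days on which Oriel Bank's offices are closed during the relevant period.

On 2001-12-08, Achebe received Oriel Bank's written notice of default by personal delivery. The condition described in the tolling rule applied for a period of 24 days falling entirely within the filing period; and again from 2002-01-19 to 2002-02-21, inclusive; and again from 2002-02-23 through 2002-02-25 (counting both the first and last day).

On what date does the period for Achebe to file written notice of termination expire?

April 30, 2002

82 days after 2001-12-08 is February 28, 2002.
Service was not by mail, so no mail extension applies.
Tolling adds 24 days: February 28, 2002 + 24 days = March 24, 2002.
From January 19, 2002 through February 21, 2002 inclusive is 34 days; tolling adds 34 days: March 24, 2002 + 34 days = April 27, 2002.
From February 23, 2002 through February 25, 2002 inclusive is 3 days; tolling adds 3 days: April 27, 2002 + 3 days = April 30, 2002.
April 30, 2002 is a Tuesday and not a day on which Oriel Bank's offices are closed, so no extension applies.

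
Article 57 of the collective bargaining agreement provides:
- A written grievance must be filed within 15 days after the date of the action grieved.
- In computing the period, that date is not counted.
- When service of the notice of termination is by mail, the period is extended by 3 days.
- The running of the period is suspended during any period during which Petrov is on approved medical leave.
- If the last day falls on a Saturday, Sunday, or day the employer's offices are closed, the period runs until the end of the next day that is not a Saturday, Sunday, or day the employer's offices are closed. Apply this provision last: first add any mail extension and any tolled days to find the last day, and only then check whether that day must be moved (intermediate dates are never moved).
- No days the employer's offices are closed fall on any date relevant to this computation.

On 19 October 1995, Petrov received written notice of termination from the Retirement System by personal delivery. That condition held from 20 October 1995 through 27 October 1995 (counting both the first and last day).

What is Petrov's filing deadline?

15 days after 19 October 1995 is November 3, 1995.
Service was not by mail, so no mail extension applies.
From October 20, 1995 through October 27, 1995 inclusive is 8 days; tolling adds 8 days: November 3, 1995 + 8 days = November 11, 1995.
November 11, 1995 is Saturday; November 12, 1995 is Sunday. The next qualifying day is November 13, 1995.

November 13, 1995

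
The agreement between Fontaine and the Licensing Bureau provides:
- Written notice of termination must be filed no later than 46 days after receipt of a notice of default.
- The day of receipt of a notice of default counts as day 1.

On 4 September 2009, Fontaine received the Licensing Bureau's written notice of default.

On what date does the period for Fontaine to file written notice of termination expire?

Counting 4 September 2009 as day 1, day 46 is October 19, 2009.

October 19, 2009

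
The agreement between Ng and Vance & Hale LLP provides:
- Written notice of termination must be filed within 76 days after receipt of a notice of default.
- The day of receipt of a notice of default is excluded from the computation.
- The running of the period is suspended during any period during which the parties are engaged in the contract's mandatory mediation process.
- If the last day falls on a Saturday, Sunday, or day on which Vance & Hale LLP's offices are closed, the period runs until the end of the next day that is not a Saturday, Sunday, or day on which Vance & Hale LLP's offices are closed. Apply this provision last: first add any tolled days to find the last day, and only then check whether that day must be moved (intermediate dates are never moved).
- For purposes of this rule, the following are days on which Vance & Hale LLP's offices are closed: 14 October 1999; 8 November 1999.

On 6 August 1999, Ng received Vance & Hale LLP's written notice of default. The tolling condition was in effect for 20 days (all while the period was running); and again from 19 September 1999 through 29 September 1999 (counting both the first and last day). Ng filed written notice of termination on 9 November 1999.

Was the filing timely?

Yes

76 days after 6 August 1999 is October 21, 1999.
Tolling adds 20 days: October 21, 1999 + 20 days = November 10, 1999.
From September 19, 1999 through September 29, 1999 inclusive is 11 days; tolling adds 11 days: November 10, 1999 + 11 days = November 21, 1999.
November 21, 1999 is Sunday. The next qualifying day is November 22, 1999.
The deadline is November 22, 1999; the filing on November 9, 1999 is on or before that date.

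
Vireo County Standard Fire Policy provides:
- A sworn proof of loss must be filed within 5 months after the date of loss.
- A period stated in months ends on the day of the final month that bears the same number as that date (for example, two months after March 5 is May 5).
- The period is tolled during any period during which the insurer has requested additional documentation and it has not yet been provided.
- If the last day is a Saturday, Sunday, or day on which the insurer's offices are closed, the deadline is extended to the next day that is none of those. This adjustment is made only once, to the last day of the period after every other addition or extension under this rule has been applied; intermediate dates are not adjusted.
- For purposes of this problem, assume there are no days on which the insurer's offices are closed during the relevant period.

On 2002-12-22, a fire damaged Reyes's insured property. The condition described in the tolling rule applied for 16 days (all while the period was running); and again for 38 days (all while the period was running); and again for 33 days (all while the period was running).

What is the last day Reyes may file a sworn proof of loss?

August 18, 2003

5 months after 2002-12-22 is May 22, 2003.
Tolling adds 16 days: May 22, 2003 + 16 days = June 7, 2003.
Tolling adds 38 days: June 7, 2003 + 38 days = July 15, 2003.
Tolling adds 33 days: July 15, 2003 + 33 days = August 17, 2003.
August 17, 2003 is Sunday. The next qualifying day is August 18, 2003.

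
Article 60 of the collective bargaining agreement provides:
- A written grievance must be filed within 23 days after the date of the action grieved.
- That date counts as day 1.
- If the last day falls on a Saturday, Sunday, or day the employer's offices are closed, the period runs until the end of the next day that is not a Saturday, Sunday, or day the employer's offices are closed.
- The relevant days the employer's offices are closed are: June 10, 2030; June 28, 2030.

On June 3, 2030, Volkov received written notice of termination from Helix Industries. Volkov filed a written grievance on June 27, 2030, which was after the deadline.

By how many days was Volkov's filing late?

2 days

Counting June 3, 2030 as day 1, day 23 is June 25, 2030.
June 25, 2030 is a Tuesday and not a day the employer's offices are closed, so no extension applies.
The deadline is June 25, 2030; from June 25, 2030 to June 27, 2030 is 2 days.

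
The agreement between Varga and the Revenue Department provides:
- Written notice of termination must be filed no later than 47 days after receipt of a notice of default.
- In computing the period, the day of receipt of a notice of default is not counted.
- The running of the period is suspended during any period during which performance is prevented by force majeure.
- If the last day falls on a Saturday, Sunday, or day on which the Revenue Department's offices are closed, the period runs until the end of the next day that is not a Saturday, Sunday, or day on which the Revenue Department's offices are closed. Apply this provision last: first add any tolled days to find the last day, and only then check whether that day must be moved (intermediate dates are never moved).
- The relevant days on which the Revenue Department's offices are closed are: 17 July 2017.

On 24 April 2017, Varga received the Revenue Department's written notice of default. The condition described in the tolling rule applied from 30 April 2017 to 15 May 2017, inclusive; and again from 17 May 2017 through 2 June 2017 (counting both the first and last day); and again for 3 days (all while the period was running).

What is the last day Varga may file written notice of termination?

47 days after 24 April 2017 is June 10, 2017.
From April 30, 2017 through May 15, 2017 inclusive is 16 days; tolling adds 16 days: June 10, 2017 + 16 days = June 26, 2017.
From May 17, 2017 through June 2, 2017 inclusive is 17 days; tolling adds 17 days: June 26, 2017 + 17 days = July 13, 2017.
Tolling adds 3 days: July 13, 2017 + 3 days = July 16, 2017.
July 16, 2017 is Sunday; July 17, 2017 is a listed holiday. The next qualifying day is July 18, 2017.

July 18, 2017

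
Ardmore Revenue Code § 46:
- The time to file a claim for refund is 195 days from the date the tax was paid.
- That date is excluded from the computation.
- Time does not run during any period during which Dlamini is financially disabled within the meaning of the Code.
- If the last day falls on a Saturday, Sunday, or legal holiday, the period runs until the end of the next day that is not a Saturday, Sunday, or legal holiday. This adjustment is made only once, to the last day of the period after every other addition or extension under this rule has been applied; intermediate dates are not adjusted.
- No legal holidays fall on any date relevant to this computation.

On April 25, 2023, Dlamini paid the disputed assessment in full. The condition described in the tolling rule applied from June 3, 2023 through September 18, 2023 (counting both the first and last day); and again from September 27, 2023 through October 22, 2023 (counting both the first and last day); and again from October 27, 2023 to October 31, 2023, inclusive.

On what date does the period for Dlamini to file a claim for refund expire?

March 25, 2024

195 days after April 25, 2023 is November 6, 2023.
From June 3, 2023 through September 18, 2023 inclusive is 108 days; tolling adds 108 days: November 6, 2023 + 108 days = February 22, 2024.
From September 27, 2023 through October 22, 2023 inclusive is 26 days; tolling adds 26 days: February 22, 2024 + 26 days = March 19, 2024.
From October 27, 2023 through October 31, 2023 inclusive is 5 days; tolling adds 5 days: March 19, 2024 + 5 days = March 24, 2024.
March 24, 2024 is Sunday. The next qualifying day is March 25, 2024.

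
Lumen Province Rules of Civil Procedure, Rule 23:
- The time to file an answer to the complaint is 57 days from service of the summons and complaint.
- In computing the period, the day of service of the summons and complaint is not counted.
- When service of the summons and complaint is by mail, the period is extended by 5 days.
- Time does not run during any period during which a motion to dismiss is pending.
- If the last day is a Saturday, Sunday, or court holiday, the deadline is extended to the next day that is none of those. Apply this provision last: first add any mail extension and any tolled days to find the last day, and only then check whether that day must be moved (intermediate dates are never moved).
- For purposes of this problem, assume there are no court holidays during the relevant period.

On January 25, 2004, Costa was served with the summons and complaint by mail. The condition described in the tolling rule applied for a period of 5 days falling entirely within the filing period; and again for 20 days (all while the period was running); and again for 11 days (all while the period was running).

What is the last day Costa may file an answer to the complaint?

57 days after January 25, 2004 is March 22, 2004.
Service was by mail, adding 5 days: March 22, 2004 + 5 days = March 27, 2004.
Tolling adds 5 days: March 27, 2004 + 5 days = April 1, 2004.
Tolling adds 20 days: April 1, 2004 + 20 days = April 21, 2004.
Tolling adds 11 days: April 21, 2004 + 11 days = May 2, 2004.
May 2, 2004 is Sunday. The next qualifying day is May 3, 2004.

May 3, 2004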